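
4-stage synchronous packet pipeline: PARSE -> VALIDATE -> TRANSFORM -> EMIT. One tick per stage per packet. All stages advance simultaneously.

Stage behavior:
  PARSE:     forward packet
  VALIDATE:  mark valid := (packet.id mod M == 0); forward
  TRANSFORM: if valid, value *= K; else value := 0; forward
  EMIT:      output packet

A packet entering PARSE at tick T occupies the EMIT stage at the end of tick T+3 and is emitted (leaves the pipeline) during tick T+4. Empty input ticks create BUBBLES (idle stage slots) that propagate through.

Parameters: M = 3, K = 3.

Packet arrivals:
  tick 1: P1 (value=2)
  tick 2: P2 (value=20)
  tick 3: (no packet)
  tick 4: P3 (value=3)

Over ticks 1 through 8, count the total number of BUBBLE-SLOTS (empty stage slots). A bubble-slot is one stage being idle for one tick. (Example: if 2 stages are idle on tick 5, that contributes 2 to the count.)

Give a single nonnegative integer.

Tick 1: [PARSE:P1(v=2,ok=F), VALIDATE:-, TRANSFORM:-, EMIT:-] out:-; bubbles=3
Tick 2: [PARSE:P2(v=20,ok=F), VALIDATE:P1(v=2,ok=F), TRANSFORM:-, EMIT:-] out:-; bubbles=2
Tick 3: [PARSE:-, VALIDATE:P2(v=20,ok=F), TRANSFORM:P1(v=0,ok=F), EMIT:-] out:-; bubbles=2
Tick 4: [PARSE:P3(v=3,ok=F), VALIDATE:-, TRANSFORM:P2(v=0,ok=F), EMIT:P1(v=0,ok=F)] out:-; bubbles=1
Tick 5: [PARSE:-, VALIDATE:P3(v=3,ok=T), TRANSFORM:-, EMIT:P2(v=0,ok=F)] out:P1(v=0); bubbles=2
Tick 6: [PARSE:-, VALIDATE:-, TRANSFORM:P3(v=9,ok=T), EMIT:-] out:P2(v=0); bubbles=3
Tick 7: [PARSE:-, VALIDATE:-, TRANSFORM:-, EMIT:P3(v=9,ok=T)] out:-; bubbles=3
Tick 8: [PARSE:-, VALIDATE:-, TRANSFORM:-, EMIT:-] out:P3(v=9); bubbles=4
Total bubble-slots: 20

Answer: 20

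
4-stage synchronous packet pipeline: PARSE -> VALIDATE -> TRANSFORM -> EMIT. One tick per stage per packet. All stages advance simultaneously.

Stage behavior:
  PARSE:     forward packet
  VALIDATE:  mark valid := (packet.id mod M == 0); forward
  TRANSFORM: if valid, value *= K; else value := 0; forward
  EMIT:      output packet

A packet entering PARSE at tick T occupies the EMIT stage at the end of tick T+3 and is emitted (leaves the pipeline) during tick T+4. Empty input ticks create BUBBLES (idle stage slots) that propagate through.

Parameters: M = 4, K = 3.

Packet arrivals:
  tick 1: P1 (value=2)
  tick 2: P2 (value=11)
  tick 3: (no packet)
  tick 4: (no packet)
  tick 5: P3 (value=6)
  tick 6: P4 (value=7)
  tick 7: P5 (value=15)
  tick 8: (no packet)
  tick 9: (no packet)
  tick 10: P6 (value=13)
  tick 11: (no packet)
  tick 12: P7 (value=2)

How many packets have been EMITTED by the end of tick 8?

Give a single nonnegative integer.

Answer: 2

Derivation:
Tick 1: [PARSE:P1(v=2,ok=F), VALIDATE:-, TRANSFORM:-, EMIT:-] out:-; in:P1
Tick 2: [PARSE:P2(v=11,ok=F), VALIDATE:P1(v=2,ok=F), TRANSFORM:-, EMIT:-] out:-; in:P2
Tick 3: [PARSE:-, VALIDATE:P2(v=11,ok=F), TRANSFORM:P1(v=0,ok=F), EMIT:-] out:-; in:-
Tick 4: [PARSE:-, VALIDATE:-, TRANSFORM:P2(v=0,ok=F), EMIT:P1(v=0,ok=F)] out:-; in:-
Tick 5: [PARSE:P3(v=6,ok=F), VALIDATE:-, TRANSFORM:-, EMIT:P2(v=0,ok=F)] out:P1(v=0); in:P3
Tick 6: [PARSE:P4(v=7,ok=F), VALIDATE:P3(v=6,ok=F), TRANSFORM:-, EMIT:-] out:P2(v=0); in:P4
Tick 7: [PARSE:P5(v=15,ok=F), VALIDATE:P4(v=7,ok=T), TRANSFORM:P3(v=0,ok=F), EMIT:-] out:-; in:P5
Tick 8: [PARSE:-, VALIDATE:P5(v=15,ok=F), TRANSFORM:P4(v=21,ok=T), EMIT:P3(v=0,ok=F)] out:-; in:-
Emitted by tick 8: ['P1', 'P2']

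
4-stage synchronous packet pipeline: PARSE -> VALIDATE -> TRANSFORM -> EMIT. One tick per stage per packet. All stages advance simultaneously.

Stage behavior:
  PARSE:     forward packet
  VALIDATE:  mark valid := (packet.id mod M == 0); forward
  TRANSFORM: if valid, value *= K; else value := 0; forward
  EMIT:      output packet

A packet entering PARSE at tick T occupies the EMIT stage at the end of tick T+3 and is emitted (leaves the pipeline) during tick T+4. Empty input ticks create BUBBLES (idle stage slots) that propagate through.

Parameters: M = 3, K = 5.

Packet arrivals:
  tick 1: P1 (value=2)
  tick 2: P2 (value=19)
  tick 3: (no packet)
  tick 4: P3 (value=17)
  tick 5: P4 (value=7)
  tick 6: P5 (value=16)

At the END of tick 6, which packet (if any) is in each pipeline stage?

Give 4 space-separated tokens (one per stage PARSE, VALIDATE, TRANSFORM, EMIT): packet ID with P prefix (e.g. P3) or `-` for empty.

Answer: P5 P4 P3 -

Derivation:
Tick 1: [PARSE:P1(v=2,ok=F), VALIDATE:-, TRANSFORM:-, EMIT:-] out:-; in:P1
Tick 2: [PARSE:P2(v=19,ok=F), VALIDATE:P1(v=2,ok=F), TRANSFORM:-, EMIT:-] out:-; in:P2
Tick 3: [PARSE:-, VALIDATE:P2(v=19,ok=F), TRANSFORM:P1(v=0,ok=F), EMIT:-] out:-; in:-
Tick 4: [PARSE:P3(v=17,ok=F), VALIDATE:-, TRANSFORM:P2(v=0,ok=F), EMIT:P1(v=0,ok=F)] out:-; in:P3
Tick 5: [PARSE:P4(v=7,ok=F), VALIDATE:P3(v=17,ok=T), TRANSFORM:-, EMIT:P2(v=0,ok=F)] out:P1(v=0); in:P4
Tick 6: [PARSE:P5(v=16,ok=F), VALIDATE:P4(v=7,ok=F), TRANSFORM:P3(v=85,ok=T), EMIT:-] out:P2(v=0); in:P5
At end of tick 6: ['P5', 'P4', 'P3', '-']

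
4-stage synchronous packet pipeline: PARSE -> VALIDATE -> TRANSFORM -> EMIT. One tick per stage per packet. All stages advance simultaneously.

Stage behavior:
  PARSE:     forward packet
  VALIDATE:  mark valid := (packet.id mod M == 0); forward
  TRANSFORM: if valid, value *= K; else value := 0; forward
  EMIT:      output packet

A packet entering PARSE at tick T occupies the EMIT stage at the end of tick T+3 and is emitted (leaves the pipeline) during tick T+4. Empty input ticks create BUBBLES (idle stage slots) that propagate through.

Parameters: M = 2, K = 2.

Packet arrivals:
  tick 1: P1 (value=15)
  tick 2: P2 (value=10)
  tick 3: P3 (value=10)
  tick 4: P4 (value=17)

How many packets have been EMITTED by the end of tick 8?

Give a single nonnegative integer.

Answer: 4

Derivation:
Tick 1: [PARSE:P1(v=15,ok=F), VALIDATE:-, TRANSFORM:-, EMIT:-] out:-; in:P1
Tick 2: [PARSE:P2(v=10,ok=F), VALIDATE:P1(v=15,ok=F), TRANSFORM:-, EMIT:-] out:-; in:P2
Tick 3: [PARSE:P3(v=10,ok=F), VALIDATE:P2(v=10,ok=T), TRANSFORM:P1(v=0,ok=F), EMIT:-] out:-; in:P3
Tick 4: [PARSE:P4(v=17,ok=F), VALIDATE:P3(v=10,ok=F), TRANSFORM:P2(v=20,ok=T), EMIT:P1(v=0,ok=F)] out:-; in:P4
Tick 5: [PARSE:-, VALIDATE:P4(v=17,ok=T), TRANSFORM:P3(v=0,ok=F), EMIT:P2(v=20,ok=T)] out:P1(v=0); in:-
Tick 6: [PARSE:-, VALIDATE:-, TRANSFORM:P4(v=34,ok=T), EMIT:P3(v=0,ok=F)] out:P2(v=20); in:-
Tick 7: [PARSE:-, VALIDATE:-, TRANSFORM:-, EMIT:P4(v=34,ok=T)] out:P3(v=0); in:-
Tick 8: [PARSE:-, VALIDATE:-, TRANSFORM:-, EMIT:-] out:P4(v=34); in:-
Emitted by tick 8: ['P1', 'P2', 'P3', 'P4']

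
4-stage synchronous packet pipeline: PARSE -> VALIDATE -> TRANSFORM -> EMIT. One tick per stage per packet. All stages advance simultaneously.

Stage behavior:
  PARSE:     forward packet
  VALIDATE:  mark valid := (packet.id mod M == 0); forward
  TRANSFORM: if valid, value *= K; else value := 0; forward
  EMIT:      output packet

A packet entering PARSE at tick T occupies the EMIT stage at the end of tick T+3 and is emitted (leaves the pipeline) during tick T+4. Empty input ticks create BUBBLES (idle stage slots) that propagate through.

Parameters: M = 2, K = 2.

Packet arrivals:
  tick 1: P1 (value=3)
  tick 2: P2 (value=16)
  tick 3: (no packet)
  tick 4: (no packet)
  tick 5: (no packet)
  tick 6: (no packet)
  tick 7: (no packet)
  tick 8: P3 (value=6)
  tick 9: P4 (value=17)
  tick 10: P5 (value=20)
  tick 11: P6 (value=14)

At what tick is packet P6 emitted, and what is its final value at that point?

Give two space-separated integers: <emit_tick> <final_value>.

Tick 1: [PARSE:P1(v=3,ok=F), VALIDATE:-, TRANSFORM:-, EMIT:-] out:-; in:P1
Tick 2: [PARSE:P2(v=16,ok=F), VALIDATE:P1(v=3,ok=F), TRANSFORM:-, EMIT:-] out:-; in:P2
Tick 3: [PARSE:-, VALIDATE:P2(v=16,ok=T), TRANSFORM:P1(v=0,ok=F), EMIT:-] out:-; in:-
Tick 4: [PARSE:-, VALIDATE:-, TRANSFORM:P2(v=32,ok=T), EMIT:P1(v=0,ok=F)] out:-; in:-
Tick 5: [PARSE:-, VALIDATE:-, TRANSFORM:-, EMIT:P2(v=32,ok=T)] out:P1(v=0); in:-
Tick 6: [PARSE:-, VALIDATE:-, TRANSFORM:-, EMIT:-] out:P2(v=32); in:-
Tick 7: [PARSE:-, VALIDATE:-, TRANSFORM:-, EMIT:-] out:-; in:-
Tick 8: [PARSE:P3(v=6,ok=F), VALIDATE:-, TRANSFORM:-, EMIT:-] out:-; in:P3
Tick 9: [PARSE:P4(v=17,ok=F), VALIDATE:P3(v=6,ok=F), TRANSFORM:-, EMIT:-] out:-; in:P4
Tick 10: [PARSE:P5(v=20,ok=F), VALIDATE:P4(v=17,ok=T), TRANSFORM:P3(v=0,ok=F), EMIT:-] out:-; in:P5
Tick 11: [PARSE:P6(v=14,ok=F), VALIDATE:P5(v=20,ok=F), TRANSFORM:P4(v=34,ok=T), EMIT:P3(v=0,ok=F)] out:-; in:P6
Tick 12: [PARSE:-, VALIDATE:P6(v=14,ok=T), TRANSFORM:P5(v=0,ok=F), EMIT:P4(v=34,ok=T)] out:P3(v=0); in:-
Tick 13: [PARSE:-, VALIDATE:-, TRANSFORM:P6(v=28,ok=T), EMIT:P5(v=0,ok=F)] out:P4(v=34); in:-
Tick 14: [PARSE:-, VALIDATE:-, TRANSFORM:-, EMIT:P6(v=28,ok=T)] out:P5(v=0); in:-
Tick 15: [PARSE:-, VALIDATE:-, TRANSFORM:-, EMIT:-] out:P6(v=28); in:-
P6: arrives tick 11, valid=True (id=6, id%2=0), emit tick 15, final value 28

Answer: 15 28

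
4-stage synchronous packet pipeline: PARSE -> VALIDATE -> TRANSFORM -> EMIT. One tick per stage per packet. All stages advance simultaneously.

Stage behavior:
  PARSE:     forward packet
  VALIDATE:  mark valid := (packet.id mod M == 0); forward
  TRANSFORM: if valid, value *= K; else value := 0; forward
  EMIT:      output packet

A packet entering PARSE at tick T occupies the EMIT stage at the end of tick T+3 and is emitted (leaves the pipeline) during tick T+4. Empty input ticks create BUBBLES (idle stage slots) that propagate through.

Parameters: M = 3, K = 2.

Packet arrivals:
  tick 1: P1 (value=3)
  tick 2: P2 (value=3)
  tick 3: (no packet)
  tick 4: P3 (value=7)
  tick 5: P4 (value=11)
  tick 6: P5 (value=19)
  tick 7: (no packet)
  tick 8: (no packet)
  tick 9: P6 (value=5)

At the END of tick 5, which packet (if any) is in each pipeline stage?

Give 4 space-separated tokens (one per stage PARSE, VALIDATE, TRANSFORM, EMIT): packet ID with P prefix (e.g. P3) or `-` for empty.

Tick 1: [PARSE:P1(v=3,ok=F), VALIDATE:-, TRANSFORM:-, EMIT:-] out:-; in:P1
Tick 2: [PARSE:P2(v=3,ok=F), VALIDATE:P1(v=3,ok=F), TRANSFORM:-, EMIT:-] out:-; in:P2
Tick 3: [PARSE:-, VALIDATE:P2(v=3,ok=F), TRANSFORM:P1(v=0,ok=F), EMIT:-] out:-; in:-
Tick 4: [PARSE:P3(v=7,ok=F), VALIDATE:-, TRANSFORM:P2(v=0,ok=F), EMIT:P1(v=0,ok=F)] out:-; in:P3
Tick 5: [PARSE:P4(v=11,ok=F), VALIDATE:P3(v=7,ok=T), TRANSFORM:-, EMIT:P2(v=0,ok=F)] out:P1(v=0); in:P4
At end of tick 5: ['P4', 'P3', '-', 'P2']

Answer: P4 P3 - P2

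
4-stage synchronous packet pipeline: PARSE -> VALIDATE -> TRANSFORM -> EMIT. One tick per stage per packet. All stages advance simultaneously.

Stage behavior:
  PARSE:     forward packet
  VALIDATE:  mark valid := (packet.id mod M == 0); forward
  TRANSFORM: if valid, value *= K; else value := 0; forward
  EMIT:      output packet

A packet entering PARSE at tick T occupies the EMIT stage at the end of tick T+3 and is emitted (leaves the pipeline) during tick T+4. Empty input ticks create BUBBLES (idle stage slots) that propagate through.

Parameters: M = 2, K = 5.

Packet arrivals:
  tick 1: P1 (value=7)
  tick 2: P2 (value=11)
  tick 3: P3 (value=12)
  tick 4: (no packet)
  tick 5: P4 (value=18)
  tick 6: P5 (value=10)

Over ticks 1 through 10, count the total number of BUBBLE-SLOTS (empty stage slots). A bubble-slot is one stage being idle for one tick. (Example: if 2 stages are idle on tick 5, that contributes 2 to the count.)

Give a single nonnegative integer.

Tick 1: [PARSE:P1(v=7,ok=F), VALIDATE:-, TRANSFORM:-, EMIT:-] out:-; bubbles=3
Tick 2: [PARSE:P2(v=11,ok=F), VALIDATE:P1(v=7,ok=F), TRANSFORM:-, EMIT:-] out:-; bubbles=2
Tick 3: [PARSE:P3(v=12,ok=F), VALIDATE:P2(v=11,ok=T), TRANSFORM:P1(v=0,ok=F), EMIT:-] out:-; bubbles=1
Tick 4: [PARSE:-, VALIDATE:P3(v=12,ok=F), TRANSFORM:P2(v=55,ok=T), EMIT:P1(v=0,ok=F)] out:-; bubbles=1
Tick 5: [PARSE:P4(v=18,ok=F), VALIDATE:-, TRANSFORM:P3(v=0,ok=F), EMIT:P2(v=55,ok=T)] out:P1(v=0); bubbles=1
Tick 6: [PARSE:P5(v=10,ok=F), VALIDATE:P4(v=18,ok=T), TRANSFORM:-, EMIT:P3(v=0,ok=F)] out:P2(v=55); bubbles=1
Tick 7: [PARSE:-, VALIDATE:P5(v=10,ok=F), TRANSFORM:P4(v=90,ok=T), EMIT:-] out:P3(v=0); bubbles=2
Tick 8: [PARSE:-, VALIDATE:-, TRANSFORM:P5(v=0,ok=F), EMIT:P4(v=90,ok=T)] out:-; bubbles=2
Tick 9: [PARSE:-, VALIDATE:-, TRANSFORM:-, EMIT:P5(v=0,ok=F)] out:P4(v=90); bubbles=3
Tick 10: [PARSE:-, VALIDATE:-, TRANSFORM:-, EMIT:-] out:P5(v=0); bubbles=4
Total bubble-slots: 20

Answer: 20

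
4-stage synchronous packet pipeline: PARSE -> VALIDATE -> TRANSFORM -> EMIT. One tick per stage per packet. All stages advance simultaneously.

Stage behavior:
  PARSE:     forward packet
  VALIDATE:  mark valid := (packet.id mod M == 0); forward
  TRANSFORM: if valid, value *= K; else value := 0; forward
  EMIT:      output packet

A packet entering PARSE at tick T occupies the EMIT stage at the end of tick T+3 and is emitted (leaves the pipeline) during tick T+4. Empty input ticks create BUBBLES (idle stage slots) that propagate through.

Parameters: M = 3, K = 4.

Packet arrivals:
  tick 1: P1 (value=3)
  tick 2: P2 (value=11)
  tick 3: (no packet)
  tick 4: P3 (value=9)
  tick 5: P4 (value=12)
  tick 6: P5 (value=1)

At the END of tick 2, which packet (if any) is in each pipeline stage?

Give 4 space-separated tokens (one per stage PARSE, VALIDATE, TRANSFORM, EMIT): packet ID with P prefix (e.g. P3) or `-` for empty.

Tick 1: [PARSE:P1(v=3,ok=F), VALIDATE:-, TRANSFORM:-, EMIT:-] out:-; in:P1
Tick 2: [PARSE:P2(v=11,ok=F), VALIDATE:P1(v=3,ok=F), TRANSFORM:-, EMIT:-] out:-; in:P2
At end of tick 2: ['P2', 'P1', '-', '-']

Answer: P2 P1 - -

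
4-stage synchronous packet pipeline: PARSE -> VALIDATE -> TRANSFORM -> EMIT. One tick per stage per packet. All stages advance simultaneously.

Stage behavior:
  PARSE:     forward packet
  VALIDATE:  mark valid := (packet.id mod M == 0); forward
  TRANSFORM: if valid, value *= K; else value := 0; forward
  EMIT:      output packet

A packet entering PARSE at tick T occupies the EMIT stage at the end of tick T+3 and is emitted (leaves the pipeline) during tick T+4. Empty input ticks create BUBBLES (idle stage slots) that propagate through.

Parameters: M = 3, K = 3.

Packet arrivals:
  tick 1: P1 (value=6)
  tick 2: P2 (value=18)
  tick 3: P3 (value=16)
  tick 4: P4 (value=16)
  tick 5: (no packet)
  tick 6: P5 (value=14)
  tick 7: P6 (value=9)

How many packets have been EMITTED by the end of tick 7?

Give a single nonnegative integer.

Tick 1: [PARSE:P1(v=6,ok=F), VALIDATE:-, TRANSFORM:-, EMIT:-] out:-; in:P1
Tick 2: [PARSE:P2(v=18,ok=F), VALIDATE:P1(v=6,ok=F), TRANSFORM:-, EMIT:-] out:-; in:P2
Tick 3: [PARSE:P3(v=16,ok=F), VALIDATE:P2(v=18,ok=F), TRANSFORM:P1(v=0,ok=F), EMIT:-] out:-; in:P3
Tick 4: [PARSE:P4(v=16,ok=F), VALIDATE:P3(v=16,ok=T), TRANSFORM:P2(v=0,ok=F), EMIT:P1(v=0,ok=F)] out:-; in:P4
Tick 5: [PARSE:-, VALIDATE:P4(v=16,ok=F), TRANSFORM:P3(v=48,ok=T), EMIT:P2(v=0,ok=F)] out:P1(v=0); in:-
Tick 6: [PARSE:P5(v=14,ok=F), VALIDATE:-, TRANSFORM:P4(v=0,ok=F), EMIT:P3(v=48,ok=T)] out:P2(v=0); in:P5
Tick 7: [PARSE:P6(v=9,ok=F), VALIDATE:P5(v=14,ok=F), TRANSFORM:-, EMIT:P4(v=0,ok=F)] out:P3(v=48); in:P6
Emitted by tick 7: ['P1', 'P2', 'P3']

Answer: 3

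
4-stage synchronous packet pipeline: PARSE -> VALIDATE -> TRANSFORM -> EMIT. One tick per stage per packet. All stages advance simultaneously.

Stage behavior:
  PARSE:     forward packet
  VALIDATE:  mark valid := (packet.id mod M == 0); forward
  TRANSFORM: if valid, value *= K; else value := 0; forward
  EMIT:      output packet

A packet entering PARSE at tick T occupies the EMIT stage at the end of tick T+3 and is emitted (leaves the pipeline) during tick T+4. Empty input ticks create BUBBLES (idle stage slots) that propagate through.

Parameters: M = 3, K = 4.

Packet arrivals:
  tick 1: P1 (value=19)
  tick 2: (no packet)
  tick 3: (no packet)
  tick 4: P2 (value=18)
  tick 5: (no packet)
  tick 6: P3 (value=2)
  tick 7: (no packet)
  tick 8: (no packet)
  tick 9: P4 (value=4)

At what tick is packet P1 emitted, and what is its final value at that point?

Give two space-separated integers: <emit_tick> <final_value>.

Tick 1: [PARSE:P1(v=19,ok=F), VALIDATE:-, TRANSFORM:-, EMIT:-] out:-; in:P1
Tick 2: [PARSE:-, VALIDATE:P1(v=19,ok=F), TRANSFORM:-, EMIT:-] out:-; in:-
Tick 3: [PARSE:-, VALIDATE:-, TRANSFORM:P1(v=0,ok=F), EMIT:-] out:-; in:-
Tick 4: [PARSE:P2(v=18,ok=F), VALIDATE:-, TRANSFORM:-, EMIT:P1(v=0,ok=F)] out:-; in:P2
Tick 5: [PARSE:-, VALIDATE:P2(v=18,ok=F), TRANSFORM:-, EMIT:-] out:P1(v=0); in:-
Tick 6: [PARSE:P3(v=2,ok=F), VALIDATE:-, TRANSFORM:P2(v=0,ok=F), EMIT:-] out:-; in:P3
Tick 7: [PARSE:-, VALIDATE:P3(v=2,ok=T), TRANSFORM:-, EMIT:P2(v=0,ok=F)] out:-; in:-
Tick 8: [PARSE:-, VALIDATE:-, TRANSFORM:P3(v=8,ok=T), EMIT:-] out:P2(v=0); in:-
Tick 9: [PARSE:P4(v=4,ok=F), VALIDATE:-, TRANSFORM:-, EMIT:P3(v=8,ok=T)] out:-; in:P4
Tick 10: [PARSE:-, VALIDATE:P4(v=4,ok=F), TRANSFORM:-, EMIT:-] out:P3(v=8); in:-
Tick 11: [PARSE:-, VALIDATE:-, TRANSFORM:P4(v=0,ok=F), EMIT:-] out:-; in:-
Tick 12: [PARSE:-, VALIDATE:-, TRANSFORM:-, EMIT:P4(v=0,ok=F)] out:-; in:-
Tick 13: [PARSE:-, VALIDATE:-, TRANSFORM:-, EMIT:-] out:P4(v=0); in:-
P1: arrives tick 1, valid=False (id=1, id%3=1), emit tick 5, final value 0

Answer: 5 0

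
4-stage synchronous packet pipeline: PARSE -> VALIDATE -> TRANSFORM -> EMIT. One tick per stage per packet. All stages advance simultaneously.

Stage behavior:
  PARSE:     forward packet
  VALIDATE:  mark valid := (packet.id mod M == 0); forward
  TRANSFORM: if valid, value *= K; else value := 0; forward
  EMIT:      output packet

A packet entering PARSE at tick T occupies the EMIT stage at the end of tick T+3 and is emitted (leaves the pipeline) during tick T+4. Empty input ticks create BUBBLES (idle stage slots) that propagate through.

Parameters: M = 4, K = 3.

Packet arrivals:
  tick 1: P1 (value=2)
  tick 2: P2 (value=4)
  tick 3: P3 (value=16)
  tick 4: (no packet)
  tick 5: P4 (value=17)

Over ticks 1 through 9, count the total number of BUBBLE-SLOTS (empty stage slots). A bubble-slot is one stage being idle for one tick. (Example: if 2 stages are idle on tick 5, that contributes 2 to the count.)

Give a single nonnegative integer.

Answer: 20

Derivation:
Tick 1: [PARSE:P1(v=2,ok=F), VALIDATE:-, TRANSFORM:-, EMIT:-] out:-; bubbles=3
Tick 2: [PARSE:P2(v=4,ok=F), VALIDATE:P1(v=2,ok=F), TRANSFORM:-, EMIT:-] out:-; bubbles=2
Tick 3: [PARSE:P3(v=16,ok=F), VALIDATE:P2(v=4,ok=F), TRANSFORM:P1(v=0,ok=F), EMIT:-] out:-; bubbles=1
Tick 4: [PARSE:-, VALIDATE:P3(v=16,ok=F), TRANSFORM:P2(v=0,ok=F), EMIT:P1(v=0,ok=F)] out:-; bubbles=1
Tick 5: [PARSE:P4(v=17,ok=F), VALIDATE:-, TRANSFORM:P3(v=0,ok=F), EMIT:P2(v=0,ok=F)] out:P1(v=0); bubbles=1
Tick 6: [PARSE:-, VALIDATE:P4(v=17,ok=T), TRANSFORM:-, EMIT:P3(v=0,ok=F)] out:P2(v=0); bubbles=2
Tick 7: [PARSE:-, VALIDATE:-, TRANSFORM:P4(v=51,ok=T), EMIT:-] out:P3(v=0); bubbles=3
Tick 8: [PARSE:-, VALIDATE:-, TRANSFORM:-, EMIT:P4(v=51,ok=T)] out:-; bubbles=3
Tick 9: [PARSE:-, VALIDATE:-, TRANSFORM:-, EMIT:-] out:P4(v=51); bubbles=4
Total bubble-slots: 20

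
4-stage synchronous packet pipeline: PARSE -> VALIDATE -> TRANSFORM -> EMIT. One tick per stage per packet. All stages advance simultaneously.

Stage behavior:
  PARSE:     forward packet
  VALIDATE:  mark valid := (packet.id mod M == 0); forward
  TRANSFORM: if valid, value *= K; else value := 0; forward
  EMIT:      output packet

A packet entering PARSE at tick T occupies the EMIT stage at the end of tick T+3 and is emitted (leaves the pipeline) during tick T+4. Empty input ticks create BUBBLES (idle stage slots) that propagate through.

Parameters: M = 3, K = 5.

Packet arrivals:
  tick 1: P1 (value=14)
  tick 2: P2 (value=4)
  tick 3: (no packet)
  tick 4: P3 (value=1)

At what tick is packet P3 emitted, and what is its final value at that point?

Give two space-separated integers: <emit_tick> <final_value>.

Tick 1: [PARSE:P1(v=14,ok=F), VALIDATE:-, TRANSFORM:-, EMIT:-] out:-; in:P1
Tick 2: [PARSE:P2(v=4,ok=F), VALIDATE:P1(v=14,ok=F), TRANSFORM:-, EMIT:-] out:-; in:P2
Tick 3: [PARSE:-, VALIDATE:P2(v=4,ok=F), TRANSFORM:P1(v=0,ok=F), EMIT:-] out:-; in:-
Tick 4: [PARSE:P3(v=1,ok=F), VALIDATE:-, TRANSFORM:P2(v=0,ok=F), EMIT:P1(v=0,ok=F)] out:-; in:P3
Tick 5: [PARSE:-, VALIDATE:P3(v=1,ok=T), TRANSFORM:-, EMIT:P2(v=0,ok=F)] out:P1(v=0); in:-
Tick 6: [PARSE:-, VALIDATE:-, TRANSFORM:P3(v=5,ok=T), EMIT:-] out:P2(v=0); in:-
Tick 7: [PARSE:-, VALIDATE:-, TRANSFORM:-, EMIT:P3(v=5,ok=T)] out:-; in:-
Tick 8: [PARSE:-, VALIDATE:-, TRANSFORM:-, EMIT:-] out:P3(v=5); in:-
P3: arrives tick 4, valid=True (id=3, id%3=0), emit tick 8, final value 5

Answer: 8 5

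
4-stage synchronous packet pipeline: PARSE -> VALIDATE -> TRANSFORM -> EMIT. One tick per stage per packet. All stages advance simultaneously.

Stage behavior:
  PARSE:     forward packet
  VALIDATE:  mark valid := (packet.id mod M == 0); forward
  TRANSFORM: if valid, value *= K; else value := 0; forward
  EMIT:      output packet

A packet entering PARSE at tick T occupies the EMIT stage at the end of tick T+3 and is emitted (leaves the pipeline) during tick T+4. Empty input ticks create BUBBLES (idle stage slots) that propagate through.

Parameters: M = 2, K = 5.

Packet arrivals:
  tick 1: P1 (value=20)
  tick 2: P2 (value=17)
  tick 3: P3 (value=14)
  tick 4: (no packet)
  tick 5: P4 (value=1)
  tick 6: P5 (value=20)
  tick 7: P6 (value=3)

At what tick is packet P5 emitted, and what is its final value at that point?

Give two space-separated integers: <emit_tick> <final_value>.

Answer: 10 0

Derivation:
Tick 1: [PARSE:P1(v=20,ok=F), VALIDATE:-, TRANSFORM:-, EMIT:-] out:-; in:P1
Tick 2: [PARSE:P2(v=17,ok=F), VALIDATE:P1(v=20,ok=F), TRANSFORM:-, EMIT:-] out:-; in:P2
Tick 3: [PARSE:P3(v=14,ok=F), VALIDATE:P2(v=17,ok=T), TRANSFORM:P1(v=0,ok=F), EMIT:-] out:-; in:P3
Tick 4: [PARSE:-, VALIDATE:P3(v=14,ok=F), TRANSFORM:P2(v=85,ok=T), EMIT:P1(v=0,ok=F)] out:-; in:-
Tick 5: [PARSE:P4(v=1,ok=F), VALIDATE:-, TRANSFORM:P3(v=0,ok=F), EMIT:P2(v=85,ok=T)] out:P1(v=0); in:P4
Tick 6: [PARSE:P5(v=20,ok=F), VALIDATE:P4(v=1,ok=T), TRANSFORM:-, EMIT:P3(v=0,ok=F)] out:P2(v=85); in:P5
Tick 7: [PARSE:P6(v=3,ok=F), VALIDATE:P5(v=20,ok=F), TRANSFORM:P4(v=5,ok=T), EMIT:-] out:P3(v=0); in:P6
Tick 8: [PARSE:-, VALIDATE:P6(v=3,ok=T), TRANSFORM:P5(v=0,ok=F), EMIT:P4(v=5,ok=T)] out:-; in:-
Tick 9: [PARSE:-, VALIDATE:-, TRANSFORM:P6(v=15,ok=T), EMIT:P5(v=0,ok=F)] out:P4(v=5); in:-
Tick 10: [PARSE:-, VALIDATE:-, TRANSFORM:-, EMIT:P6(v=15,ok=T)] out:P5(v=0); in:-
Tick 11: [PARSE:-, VALIDATE:-, TRANSFORM:-, EMIT:-] out:P6(v=15); in:-
P5: arrives tick 6, valid=False (id=5, id%2=1), emit tick 10, final value 0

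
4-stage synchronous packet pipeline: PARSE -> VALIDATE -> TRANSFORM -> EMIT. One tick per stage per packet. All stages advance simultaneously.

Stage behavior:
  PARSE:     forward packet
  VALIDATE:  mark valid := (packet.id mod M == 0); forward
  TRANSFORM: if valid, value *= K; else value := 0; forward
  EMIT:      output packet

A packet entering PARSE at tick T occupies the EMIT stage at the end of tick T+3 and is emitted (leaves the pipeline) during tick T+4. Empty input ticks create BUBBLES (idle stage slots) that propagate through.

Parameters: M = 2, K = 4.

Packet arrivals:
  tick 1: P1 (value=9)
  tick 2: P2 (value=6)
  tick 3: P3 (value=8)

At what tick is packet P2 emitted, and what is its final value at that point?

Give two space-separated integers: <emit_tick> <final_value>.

Tick 1: [PARSE:P1(v=9,ok=F), VALIDATE:-, TRANSFORM:-, EMIT:-] out:-; in:P1
Tick 2: [PARSE:P2(v=6,ok=F), VALIDATE:P1(v=9,ok=F), TRANSFORM:-, EMIT:-] out:-; in:P2
Tick 3: [PARSE:P3(v=8,ok=F), VALIDATE:P2(v=6,ok=T), TRANSFORM:P1(v=0,ok=F), EMIT:-] out:-; in:P3
Tick 4: [PARSE:-, VALIDATE:P3(v=8,ok=F), TRANSFORM:P2(v=24,ok=T), EMIT:P1(v=0,ok=F)] out:-; in:-
Tick 5: [PARSE:-, VALIDATE:-, TRANSFORM:P3(v=0,ok=F), EMIT:P2(v=24,ok=T)] out:P1(v=0); in:-
Tick 6: [PARSE:-, VALIDATE:-, TRANSFORM:-, EMIT:P3(v=0,ok=F)] out:P2(v=24); in:-
Tick 7: [PARSE:-, VALIDATE:-, TRANSFORM:-, EMIT:-] out:P3(v=0); in:-
P2: arrives tick 2, valid=True (id=2, id%2=0), emit tick 6, final value 24

Answer: 6 24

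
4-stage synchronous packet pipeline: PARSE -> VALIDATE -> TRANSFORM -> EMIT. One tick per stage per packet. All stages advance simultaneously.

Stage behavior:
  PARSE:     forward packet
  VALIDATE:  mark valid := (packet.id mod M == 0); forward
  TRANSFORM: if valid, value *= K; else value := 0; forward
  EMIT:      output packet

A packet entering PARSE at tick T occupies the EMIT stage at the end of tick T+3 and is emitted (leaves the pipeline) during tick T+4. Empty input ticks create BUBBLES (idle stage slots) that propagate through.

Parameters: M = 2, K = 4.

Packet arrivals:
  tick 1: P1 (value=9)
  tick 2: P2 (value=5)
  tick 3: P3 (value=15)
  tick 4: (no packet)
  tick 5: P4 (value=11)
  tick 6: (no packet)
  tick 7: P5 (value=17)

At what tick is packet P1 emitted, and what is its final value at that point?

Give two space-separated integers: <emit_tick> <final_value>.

Answer: 5 0

Derivation:
Tick 1: [PARSE:P1(v=9,ok=F), VALIDATE:-, TRANSFORM:-, EMIT:-] out:-; in:P1
Tick 2: [PARSE:P2(v=5,ok=F), VALIDATE:P1(v=9,ok=F), TRANSFORM:-, EMIT:-] out:-; in:P2
Tick 3: [PARSE:P3(v=15,ok=F), VALIDATE:P2(v=5,ok=T), TRANSFORM:P1(v=0,ok=F), EMIT:-] out:-; in:P3
Tick 4: [PARSE:-, VALIDATE:P3(v=15,ok=F), TRANSFORM:P2(v=20,ok=T), EMIT:P1(v=0,ok=F)] out:-; in:-
Tick 5: [PARSE:P4(v=11,ok=F), VALIDATE:-, TRANSFORM:P3(v=0,ok=F), EMIT:P2(v=20,ok=T)] out:P1(v=0); in:P4
Tick 6: [PARSE:-, VALIDATE:P4(v=11,ok=T), TRANSFORM:-, EMIT:P3(v=0,ok=F)] out:P2(v=20); in:-
Tick 7: [PARSE:P5(v=17,ok=F), VALIDATE:-, TRANSFORM:P4(v=44,ok=T), EMIT:-] out:P3(v=0); in:P5
Tick 8: [PARSE:-, VALIDATE:P5(v=17,ok=F), TRANSFORM:-, EMIT:P4(v=44,ok=T)] out:-; in:-
Tick 9: [PARSE:-, VALIDATE:-, TRANSFORM:P5(v=0,ok=F), EMIT:-] out:P4(v=44); in:-
Tick 10: [PARSE:-, VALIDATE:-, TRANSFORM:-, EMIT:P5(v=0,ok=F)] out:-; in:-
Tick 11: [PARSE:-, VALIDATE:-, TRANSFORM:-, EMIT:-] out:P5(v=0); in:-
P1: arrives tick 1, valid=False (id=1, id%2=1), emit tick 5, final value 0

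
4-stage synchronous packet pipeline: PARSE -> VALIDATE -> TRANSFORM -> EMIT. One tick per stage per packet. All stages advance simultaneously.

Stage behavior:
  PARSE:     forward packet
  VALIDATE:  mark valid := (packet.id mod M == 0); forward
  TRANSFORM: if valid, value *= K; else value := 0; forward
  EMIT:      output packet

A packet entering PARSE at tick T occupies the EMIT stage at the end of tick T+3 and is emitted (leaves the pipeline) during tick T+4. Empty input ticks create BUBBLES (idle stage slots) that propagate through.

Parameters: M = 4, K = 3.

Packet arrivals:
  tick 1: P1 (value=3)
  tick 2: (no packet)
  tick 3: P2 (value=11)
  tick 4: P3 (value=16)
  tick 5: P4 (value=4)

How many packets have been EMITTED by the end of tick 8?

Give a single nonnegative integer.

Tick 1: [PARSE:P1(v=3,ok=F), VALIDATE:-, TRANSFORM:-, EMIT:-] out:-; in:P1
Tick 2: [PARSE:-, VALIDATE:P1(v=3,ok=F), TRANSFORM:-, EMIT:-] out:-; in:-
Tick 3: [PARSE:P2(v=11,ok=F), VALIDATE:-, TRANSFORM:P1(v=0,ok=F), EMIT:-] out:-; in:P2
Tick 4: [PARSE:P3(v=16,ok=F), VALIDATE:P2(v=11,ok=F), TRANSFORM:-, EMIT:P1(v=0,ok=F)] out:-; in:P3
Tick 5: [PARSE:P4(v=4,ok=F), VALIDATE:P3(v=16,ok=F), TRANSFORM:P2(v=0,ok=F), EMIT:-] out:P1(v=0); in:P4
Tick 6: [PARSE:-, VALIDATE:P4(v=4,ok=T), TRANSFORM:P3(v=0,ok=F), EMIT:P2(v=0,ok=F)] out:-; in:-
Tick 7: [PARSE:-, VALIDATE:-, TRANSFORM:P4(v=12,ok=T), EMIT:P3(v=0,ok=F)] out:P2(v=0); in:-
Tick 8: [PARSE:-, VALIDATE:-, TRANSFORM:-, EMIT:P4(v=12,ok=T)] out:P3(v=0); in:-
Emitted by tick 8: ['P1', 'P2', 'P3']

Answer: 3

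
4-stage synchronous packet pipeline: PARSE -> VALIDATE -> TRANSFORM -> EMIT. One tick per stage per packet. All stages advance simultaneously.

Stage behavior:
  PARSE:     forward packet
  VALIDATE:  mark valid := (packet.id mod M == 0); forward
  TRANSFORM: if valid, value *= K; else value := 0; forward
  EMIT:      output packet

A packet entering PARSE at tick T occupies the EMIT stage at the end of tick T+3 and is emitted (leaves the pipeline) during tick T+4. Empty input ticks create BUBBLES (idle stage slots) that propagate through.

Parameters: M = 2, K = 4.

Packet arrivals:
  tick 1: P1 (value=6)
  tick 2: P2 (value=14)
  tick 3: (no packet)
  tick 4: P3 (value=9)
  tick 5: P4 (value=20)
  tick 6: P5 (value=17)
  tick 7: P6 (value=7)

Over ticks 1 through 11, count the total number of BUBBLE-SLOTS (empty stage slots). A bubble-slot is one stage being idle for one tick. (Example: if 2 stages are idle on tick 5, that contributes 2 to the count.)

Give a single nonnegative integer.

Tick 1: [PARSE:P1(v=6,ok=F), VALIDATE:-, TRANSFORM:-, EMIT:-] out:-; bubbles=3
Tick 2: [PARSE:P2(v=14,ok=F), VALIDATE:P1(v=6,ok=F), TRANSFORM:-, EMIT:-] out:-; bubbles=2
Tick 3: [PARSE:-, VALIDATE:P2(v=14,ok=T), TRANSFORM:P1(v=0,ok=F), EMIT:-] out:-; bubbles=2
Tick 4: [PARSE:P3(v=9,ok=F), VALIDATE:-, TRANSFORM:P2(v=56,ok=T), EMIT:P1(v=0,ok=F)] out:-; bubbles=1
Tick 5: [PARSE:P4(v=20,ok=F), VALIDATE:P3(v=9,ok=F), TRANSFORM:-, EMIT:P2(v=56,ok=T)] out:P1(v=0); bubbles=1
Tick 6: [PARSE:P5(v=17,ok=F), VALIDATE:P4(v=20,ok=T), TRANSFORM:P3(v=0,ok=F), EMIT:-] out:P2(v=56); bubbles=1
Tick 7: [PARSE:P6(v=7,ok=F), VALIDATE:P5(v=17,ok=F), TRANSFORM:P4(v=80,ok=T), EMIT:P3(v=0,ok=F)] out:-; bubbles=0
Tick 8: [PARSE:-, VALIDATE:P6(v=7,ok=T), TRANSFORM:P5(v=0,ok=F), EMIT:P4(v=80,ok=T)] out:P3(v=0); bubbles=1
Tick 9: [PARSE:-, VALIDATE:-, TRANSFORM:P6(v=28,ok=T), EMIT:P5(v=0,ok=F)] out:P4(v=80); bubbles=2
Tick 10: [PARSE:-, VALIDATE:-, TRANSFORM:-, EMIT:P6(v=28,ok=T)] out:P5(v=0); bubbles=3
Tick 11: [PARSE:-, VALIDATE:-, TRANSFORM:-, EMIT:-] out:P6(v=28); bubbles=4
Total bubble-slots: 20

Answer: 20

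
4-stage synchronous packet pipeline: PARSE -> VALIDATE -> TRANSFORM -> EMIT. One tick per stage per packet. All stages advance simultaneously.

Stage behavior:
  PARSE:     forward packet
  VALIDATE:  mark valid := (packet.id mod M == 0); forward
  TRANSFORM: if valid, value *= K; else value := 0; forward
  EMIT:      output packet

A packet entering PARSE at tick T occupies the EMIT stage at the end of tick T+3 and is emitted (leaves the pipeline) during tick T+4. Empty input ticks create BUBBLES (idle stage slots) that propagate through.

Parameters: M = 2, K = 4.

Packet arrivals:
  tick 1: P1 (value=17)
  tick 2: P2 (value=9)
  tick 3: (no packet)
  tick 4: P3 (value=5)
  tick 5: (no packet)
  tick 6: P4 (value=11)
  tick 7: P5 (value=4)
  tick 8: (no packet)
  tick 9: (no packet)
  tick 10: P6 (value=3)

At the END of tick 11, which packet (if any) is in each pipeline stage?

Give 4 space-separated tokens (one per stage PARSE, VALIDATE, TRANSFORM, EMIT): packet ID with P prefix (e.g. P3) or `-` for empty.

Tick 1: [PARSE:P1(v=17,ok=F), VALIDATE:-, TRANSFORM:-, EMIT:-] out:-; in:P1
Tick 2: [PARSE:P2(v=9,ok=F), VALIDATE:P1(v=17,ok=F), TRANSFORM:-, EMIT:-] out:-; in:P2
Tick 3: [PARSE:-, VALIDATE:P2(v=9,ok=T), TRANSFORM:P1(v=0,ok=F), EMIT:-] out:-; in:-
Tick 4: [PARSE:P3(v=5,ok=F), VALIDATE:-, TRANSFORM:P2(v=36,ok=T), EMIT:P1(v=0,ok=F)] out:-; in:P3
Tick 5: [PARSE:-, VALIDATE:P3(v=5,ok=F), TRANSFORM:-, EMIT:P2(v=36,ok=T)] out:P1(v=0); in:-
Tick 6: [PARSE:P4(v=11,ok=F), VALIDATE:-, TRANSFORM:P3(v=0,ok=F), EMIT:-] out:P2(v=36); in:P4
Tick 7: [PARSE:P5(v=4,ok=F), VALIDATE:P4(v=11,ok=T), TRANSFORM:-, EMIT:P3(v=0,ok=F)] out:-; in:P5
Tick 8: [PARSE:-, VALIDATE:P5(v=4,ok=F), TRANSFORM:P4(v=44,ok=T), EMIT:-] out:P3(v=0); in:-
Tick 9: [PARSE:-, VALIDATE:-, TRANSFORM:P5(v=0,ok=F), EMIT:P4(v=44,ok=T)] out:-; in:-
Tick 10: [PARSE:P6(v=3,ok=F), VALIDATE:-, TRANSFORM:-, EMIT:P5(v=0,ok=F)] out:P4(v=44); in:P6
Tick 11: [PARSE:-, VALIDATE:P6(v=3,ok=T), TRANSFORM:-, EMIT:-] out:P5(v=0); in:-
At end of tick 11: ['-', 'P6', '-', '-']

Answer: - P6 - -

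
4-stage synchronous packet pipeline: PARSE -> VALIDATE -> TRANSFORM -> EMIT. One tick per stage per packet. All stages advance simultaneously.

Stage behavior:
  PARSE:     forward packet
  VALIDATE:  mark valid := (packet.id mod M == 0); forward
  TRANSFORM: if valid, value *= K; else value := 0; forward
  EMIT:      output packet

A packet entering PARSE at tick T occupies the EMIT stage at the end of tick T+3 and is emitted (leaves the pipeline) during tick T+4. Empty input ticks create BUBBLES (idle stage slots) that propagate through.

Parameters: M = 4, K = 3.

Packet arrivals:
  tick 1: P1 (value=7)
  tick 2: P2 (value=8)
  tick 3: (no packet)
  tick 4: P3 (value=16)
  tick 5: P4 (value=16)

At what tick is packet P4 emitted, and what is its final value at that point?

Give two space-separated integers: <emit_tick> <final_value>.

Tick 1: [PARSE:P1(v=7,ok=F), VALIDATE:-, TRANSFORM:-, EMIT:-] out:-; in:P1
Tick 2: [PARSE:P2(v=8,ok=F), VALIDATE:P1(v=7,ok=F), TRANSFORM:-, EMIT:-] out:-; in:P2
Tick 3: [PARSE:-, VALIDATE:P2(v=8,ok=F), TRANSFORM:P1(v=0,ok=F), EMIT:-] out:-; in:-
Tick 4: [PARSE:P3(v=16,ok=F), VALIDATE:-, TRANSFORM:P2(v=0,ok=F), EMIT:P1(v=0,ok=F)] out:-; in:P3
Tick 5: [PARSE:P4(v=16,ok=F), VALIDATE:P3(v=16,ok=F), TRANSFORM:-, EMIT:P2(v=0,ok=F)] out:P1(v=0); in:P4
Tick 6: [PARSE:-, VALIDATE:P4(v=16,ok=T), TRANSFORM:P3(v=0,ok=F), EMIT:-] out:P2(v=0); in:-
Tick 7: [PARSE:-, VALIDATE:-, TRANSFORM:P4(v=48,ok=T), EMIT:P3(v=0,ok=F)] out:-; in:-
Tick 8: [PARSE:-, VALIDATE:-, TRANSFORM:-, EMIT:P4(v=48,ok=T)] out:P3(v=0); in:-
Tick 9: [PARSE:-, VALIDATE:-, TRANSFORM:-, EMIT:-] out:P4(v=48); in:-
P4: arrives tick 5, valid=True (id=4, id%4=0), emit tick 9, final value 48

Answer: 9 48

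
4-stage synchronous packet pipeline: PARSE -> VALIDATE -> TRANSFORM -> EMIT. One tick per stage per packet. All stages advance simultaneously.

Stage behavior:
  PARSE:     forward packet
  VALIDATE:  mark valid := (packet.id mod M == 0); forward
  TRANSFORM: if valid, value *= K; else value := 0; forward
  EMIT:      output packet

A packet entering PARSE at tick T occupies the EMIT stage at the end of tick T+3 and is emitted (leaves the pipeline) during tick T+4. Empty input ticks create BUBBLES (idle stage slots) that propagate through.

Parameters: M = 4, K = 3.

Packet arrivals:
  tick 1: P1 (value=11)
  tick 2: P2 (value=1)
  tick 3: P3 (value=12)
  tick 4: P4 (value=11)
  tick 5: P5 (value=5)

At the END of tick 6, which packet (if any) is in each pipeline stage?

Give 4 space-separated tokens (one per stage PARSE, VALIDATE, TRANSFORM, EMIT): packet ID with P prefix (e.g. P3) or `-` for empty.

Tick 1: [PARSE:P1(v=11,ok=F), VALIDATE:-, TRANSFORM:-, EMIT:-] out:-; in:P1
Tick 2: [PARSE:P2(v=1,ok=F), VALIDATE:P1(v=11,ok=F), TRANSFORM:-, EMIT:-] out:-; in:P2
Tick 3: [PARSE:P3(v=12,ok=F), VALIDATE:P2(v=1,ok=F), TRANSFORM:P1(v=0,ok=F), EMIT:-] out:-; in:P3
Tick 4: [PARSE:P4(v=11,ok=F), VALIDATE:P3(v=12,ok=F), TRANSFORM:P2(v=0,ok=F), EMIT:P1(v=0,ok=F)] out:-; in:P4
Tick 5: [PARSE:P5(v=5,ok=F), VALIDATE:P4(v=11,ok=T), TRANSFORM:P3(v=0,ok=F), EMIT:P2(v=0,ok=F)] out:P1(v=0); in:P5
Tick 6: [PARSE:-, VALIDATE:P5(v=5,ok=F), TRANSFORM:P4(v=33,ok=T), EMIT:P3(v=0,ok=F)] out:P2(v=0); in:-
At end of tick 6: ['-', 'P5', 'P4', 'P3']

Answer: - P5 P4 P3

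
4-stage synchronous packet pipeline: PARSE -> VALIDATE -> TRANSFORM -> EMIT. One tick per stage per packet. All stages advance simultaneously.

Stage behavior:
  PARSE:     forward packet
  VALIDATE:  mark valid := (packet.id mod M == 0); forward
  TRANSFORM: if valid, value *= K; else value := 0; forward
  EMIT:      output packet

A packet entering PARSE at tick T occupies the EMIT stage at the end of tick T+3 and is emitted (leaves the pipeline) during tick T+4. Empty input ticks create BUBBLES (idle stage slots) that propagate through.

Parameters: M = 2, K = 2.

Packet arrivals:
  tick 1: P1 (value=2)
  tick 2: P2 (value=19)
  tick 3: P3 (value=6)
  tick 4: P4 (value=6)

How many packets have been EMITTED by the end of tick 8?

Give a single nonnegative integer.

Answer: 4

Derivation:
Tick 1: [PARSE:P1(v=2,ok=F), VALIDATE:-, TRANSFORM:-, EMIT:-] out:-; in:P1
Tick 2: [PARSE:P2(v=19,ok=F), VALIDATE:P1(v=2,ok=F), TRANSFORM:-, EMIT:-] out:-; in:P2
Tick 3: [PARSE:P3(v=6,ok=F), VALIDATE:P2(v=19,ok=T), TRANSFORM:P1(v=0,ok=F), EMIT:-] out:-; in:P3
Tick 4: [PARSE:P4(v=6,ok=F), VALIDATE:P3(v=6,ok=F), TRANSFORM:P2(v=38,ok=T), EMIT:P1(v=0,ok=F)] out:-; in:P4
Tick 5: [PARSE:-, VALIDATE:P4(v=6,ok=T), TRANSFORM:P3(v=0,ok=F), EMIT:P2(v=38,ok=T)] out:P1(v=0); in:-
Tick 6: [PARSE:-, VALIDATE:-, TRANSFORM:P4(v=12,ok=T), EMIT:P3(v=0,ok=F)] out:P2(v=38); in:-
Tick 7: [PARSE:-, VALIDATE:-, TRANSFORM:-, EMIT:P4(v=12,ok=T)] out:P3(v=0); in:-
Tick 8: [PARSE:-, VALIDATE:-, TRANSFORM:-, EMIT:-] out:P4(v=12); in:-
Emitted by tick 8: ['P1', 'P2', 'P3', 'P4']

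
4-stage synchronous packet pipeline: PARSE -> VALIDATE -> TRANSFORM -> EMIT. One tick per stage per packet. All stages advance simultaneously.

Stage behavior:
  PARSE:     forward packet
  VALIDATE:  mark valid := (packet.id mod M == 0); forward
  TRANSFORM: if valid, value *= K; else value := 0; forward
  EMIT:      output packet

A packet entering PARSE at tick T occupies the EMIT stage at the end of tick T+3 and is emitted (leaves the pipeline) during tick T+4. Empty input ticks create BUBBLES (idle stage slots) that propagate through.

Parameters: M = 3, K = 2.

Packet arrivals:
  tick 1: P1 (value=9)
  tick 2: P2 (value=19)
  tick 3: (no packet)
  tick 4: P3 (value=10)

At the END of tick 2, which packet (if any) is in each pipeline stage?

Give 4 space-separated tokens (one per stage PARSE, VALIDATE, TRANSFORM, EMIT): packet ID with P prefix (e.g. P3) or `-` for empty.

Answer: P2 P1 - -

Derivation:
Tick 1: [PARSE:P1(v=9,ok=F), VALIDATE:-, TRANSFORM:-, EMIT:-] out:-; in:P1
Tick 2: [PARSE:P2(v=19,ok=F), VALIDATE:P1(v=9,ok=F), TRANSFORM:-, EMIT:-] out:-; in:P2
At end of tick 2: ['P2', 'P1', '-', '-']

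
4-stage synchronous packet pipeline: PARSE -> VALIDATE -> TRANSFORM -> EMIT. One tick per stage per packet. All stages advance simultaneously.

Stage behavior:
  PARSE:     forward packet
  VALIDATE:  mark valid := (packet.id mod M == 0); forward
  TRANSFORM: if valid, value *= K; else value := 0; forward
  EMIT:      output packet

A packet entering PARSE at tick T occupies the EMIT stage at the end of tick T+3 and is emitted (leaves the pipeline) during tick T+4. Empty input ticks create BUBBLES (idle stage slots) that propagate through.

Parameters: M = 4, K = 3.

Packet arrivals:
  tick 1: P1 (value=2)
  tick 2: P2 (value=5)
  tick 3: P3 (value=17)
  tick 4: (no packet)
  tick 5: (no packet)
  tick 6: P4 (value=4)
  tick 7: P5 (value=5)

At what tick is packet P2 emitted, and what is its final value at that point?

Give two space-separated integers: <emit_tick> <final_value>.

Tick 1: [PARSE:P1(v=2,ok=F), VALIDATE:-, TRANSFORM:-, EMIT:-] out:-; in:P1
Tick 2: [PARSE:P2(v=5,ok=F), VALIDATE:P1(v=2,ok=F), TRANSFORM:-, EMIT:-] out:-; in:P2
Tick 3: [PARSE:P3(v=17,ok=F), VALIDATE:P2(v=5,ok=F), TRANSFORM:P1(v=0,ok=F), EMIT:-] out:-; in:P3
Tick 4: [PARSE:-, VALIDATE:P3(v=17,ok=F), TRANSFORM:P2(v=0,ok=F), EMIT:P1(v=0,ok=F)] out:-; in:-
Tick 5: [PARSE:-, VALIDATE:-, TRANSFORM:P3(v=0,ok=F), EMIT:P2(v=0,ok=F)] out:P1(v=0); in:-
Tick 6: [PARSE:P4(v=4,ok=F), VALIDATE:-, TRANSFORM:-, EMIT:P3(v=0,ok=F)] out:P2(v=0); in:P4
Tick 7: [PARSE:P5(v=5,ok=F), VALIDATE:P4(v=4,ok=T), TRANSFORM:-, EMIT:-] out:P3(v=0); in:P5
Tick 8: [PARSE:-, VALIDATE:P5(v=5,ok=F), TRANSFORM:P4(v=12,ok=T), EMIT:-] out:-; in:-
Tick 9: [PARSE:-, VALIDATE:-, TRANSFORM:P5(v=0,ok=F), EMIT:P4(v=12,ok=T)] out:-; in:-
Tick 10: [PARSE:-, VALIDATE:-, TRANSFORM:-, EMIT:P5(v=0,ok=F)] out:P4(v=12); in:-
Tick 11: [PARSE:-, VALIDATE:-, TRANSFORM:-, EMIT:-] out:P5(v=0); in:-
P2: arrives tick 2, valid=False (id=2, id%4=2), emit tick 6, final value 0

Answer: 6 0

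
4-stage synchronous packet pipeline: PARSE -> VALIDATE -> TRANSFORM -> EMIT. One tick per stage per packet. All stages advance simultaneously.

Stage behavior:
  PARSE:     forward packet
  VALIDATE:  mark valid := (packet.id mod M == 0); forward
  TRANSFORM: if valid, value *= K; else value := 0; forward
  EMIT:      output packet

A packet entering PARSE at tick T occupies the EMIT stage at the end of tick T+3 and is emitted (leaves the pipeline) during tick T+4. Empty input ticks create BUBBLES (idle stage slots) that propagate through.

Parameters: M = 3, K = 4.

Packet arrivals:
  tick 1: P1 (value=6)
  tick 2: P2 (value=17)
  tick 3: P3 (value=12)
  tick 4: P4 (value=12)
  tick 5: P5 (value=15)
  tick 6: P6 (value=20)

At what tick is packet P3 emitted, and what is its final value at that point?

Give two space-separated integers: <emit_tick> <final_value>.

Answer: 7 48

Derivation:
Tick 1: [PARSE:P1(v=6,ok=F), VALIDATE:-, TRANSFORM:-, EMIT:-] out:-; in:P1
Tick 2: [PARSE:P2(v=17,ok=F), VALIDATE:P1(v=6,ok=F), TRANSFORM:-, EMIT:-] out:-; in:P2
Tick 3: [PARSE:P3(v=12,ok=F), VALIDATE:P2(v=17,ok=F), TRANSFORM:P1(v=0,ok=F), EMIT:-] out:-; in:P3
Tick 4: [PARSE:P4(v=12,ok=F), VALIDATE:P3(v=12,ok=T), TRANSFORM:P2(v=0,ok=F), EMIT:P1(v=0,ok=F)] out:-; in:P4
Tick 5: [PARSE:P5(v=15,ok=F), VALIDATE:P4(v=12,ok=F), TRANSFORM:P3(v=48,ok=T), EMIT:P2(v=0,ok=F)] out:P1(v=0); in:P5
Tick 6: [PARSE:P6(v=20,ok=F), VALIDATE:P5(v=15,ok=F), TRANSFORM:P4(v=0,ok=F), EMIT:P3(v=48,ok=T)] out:P2(v=0); in:P6
Tick 7: [PARSE:-, VALIDATE:P6(v=20,ok=T), TRANSFORM:P5(v=0,ok=F), EMIT:P4(v=0,ok=F)] out:P3(v=48); in:-
Tick 8: [PARSE:-, VALIDATE:-, TRANSFORM:P6(v=80,ok=T), EMIT:P5(v=0,ok=F)] out:P4(v=0); in:-
Tick 9: [PARSE:-, VALIDATE:-, TRANSFORM:-, EMIT:P6(v=80,ok=T)] out:P5(v=0); in:-
Tick 10: [PARSE:-, VALIDATE:-, TRANSFORM:-, EMIT:-] out:P6(v=80); in:-
P3: arrives tick 3, valid=True (id=3, id%3=0), emit tick 7, final value 48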